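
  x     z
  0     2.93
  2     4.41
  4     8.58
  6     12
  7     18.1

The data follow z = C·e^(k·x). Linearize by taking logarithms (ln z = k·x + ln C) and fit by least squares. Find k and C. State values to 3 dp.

k = 0.256, C = 2.840

Taking logs, ln z = k·x + ln C, so regress ln z on x.
Σx = 19.0000, Σ(x)² = 105.0000, Σln z = 10.0891, Σx·ln z = 46.7463.
Normal system: [[105.0000, 19.0000]; [19.0000, 5]]·[k, ln C]ᵀ = [46.7463, 10.0891]ᵀ.
Slope k = (n·Σx·ln z − Σx·Σln z)/(n·Σ(x)² − (Σx)²) = (5·46.7463 − 19.0000·10.0891)/164.0000 = 0.25633; ln C = (Σln z − k·Σx)/n = 1.04377, so C = exp(1.04377) = 2.83991.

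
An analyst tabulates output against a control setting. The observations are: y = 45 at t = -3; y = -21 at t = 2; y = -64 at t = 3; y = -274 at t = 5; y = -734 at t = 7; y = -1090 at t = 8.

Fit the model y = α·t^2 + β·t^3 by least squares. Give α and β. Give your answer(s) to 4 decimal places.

α = -0.9609, β = -2.0067

The normal system XᵀX·[α, β]ᵀ = Xᵀy is [[7300, 52732]; [52732, 396940]]·[α, β]ᵀ = [-112831, -847203]ᵀ.
Determinant 7300·396940 − 52732² = 116998176.
α = ((-112831)·396940 − 52732·(-847203))/116998176 = -3513392/3656193; β = (7300·(-847203) − 52732·(-112831))/116998176 = -29347201/14624772.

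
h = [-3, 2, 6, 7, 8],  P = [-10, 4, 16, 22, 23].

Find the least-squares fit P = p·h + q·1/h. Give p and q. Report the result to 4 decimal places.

The normal equations are: 162·p + 5·q = 472;  5·p + (11993/28224)·q = 785/56.
Determinant 162·(11993/28224) − 5² = 68737/1568.
p = (472·(11993/28224) − 5·(785/56))/(68737/1568) = 1841248/618633; q = (162·(785/56) − 5·472)/(68737/1568) = -139720/68737.

p = 2.9763, q = -2.0327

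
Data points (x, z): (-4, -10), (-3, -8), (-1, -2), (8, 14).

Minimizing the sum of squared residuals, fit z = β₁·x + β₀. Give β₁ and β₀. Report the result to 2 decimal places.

β₁ = 1.98, β₀ = -1.50

The normal system MᵀM·[β₁, β₀]ᵀ = Mᵀz is [[90, 0]; [0, 4]]·[β₁, β₀]ᵀ = [178, -6]ᵀ.
Eliminating β₀: 4·(row 1) − 0·(row 2) gives 360·β₁ = 4·178 − 0·(-6) = 712, so β₁ = 89/45.
Then β₀ = ((-6) − 0·(89/45))/4 = -3/2.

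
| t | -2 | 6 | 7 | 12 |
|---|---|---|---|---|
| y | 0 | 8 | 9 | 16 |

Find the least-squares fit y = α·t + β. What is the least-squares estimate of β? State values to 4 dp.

β = 1.7866

Compute the Gram sums: Σt·t = 233, Σt = 23, Σ1 = 4.
Moment sums: Σt·y = 303, Σy = 33.
Normal equations: [[233, 23]; [23, 4]]·[α, β]ᵀ = [303, 33]ᵀ.
Δ = 233·4 − 23² = 403.
α = (303·4 − 23·33)/403 = 453/403; β = (233·33 − 23·303)/403 = 720/403.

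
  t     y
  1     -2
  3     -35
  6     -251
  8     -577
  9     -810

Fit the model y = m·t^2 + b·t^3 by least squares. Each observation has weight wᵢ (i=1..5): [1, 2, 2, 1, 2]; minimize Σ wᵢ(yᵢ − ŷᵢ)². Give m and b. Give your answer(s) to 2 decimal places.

The normal equations are: 19973·m + 166905·b = -186852;  166905·m + 1419797·b = -1586728.
(Σwᵢ·t^2·t^2 = 19973, Σwᵢ·t^2·t^3 = 166905, Σwᵢ·t^3·t^3 = 1419797, Σwᵢ·t^2·y = -186852, Σwᵢ·t^3·y = -1586728.)
Determinant 19973·1419797 − 166905² = 500326456.
m = ((-186852)·1419797 − 166905·(-1586728))/500326456 = -114768051/125081614; b = (19973·(-1586728) − 166905·(-186852))/500326456 = -126296321/125081614.

m = -0.92, b = -1.01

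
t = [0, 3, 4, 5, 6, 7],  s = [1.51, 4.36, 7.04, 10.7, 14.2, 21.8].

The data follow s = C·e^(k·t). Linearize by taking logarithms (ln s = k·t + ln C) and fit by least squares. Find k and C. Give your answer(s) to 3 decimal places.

k = 0.383, C = 1.483

Taking logs, ln s = k·t + ln C, so regress ln s on t.
Σt = 25.0000, Σ(t)² = 135.0000, Σln s = 11.9416, Σt·ln s = 61.5679.
Equations: 135.0000·k + 25.0000·ln C = 61.5679;  25.0000·k + 6·ln C = 11.9416.
Solving (det = 185.0000): k = 0.38307, ln C = 0.39414, so C = exp(0.39414) = 1.48312.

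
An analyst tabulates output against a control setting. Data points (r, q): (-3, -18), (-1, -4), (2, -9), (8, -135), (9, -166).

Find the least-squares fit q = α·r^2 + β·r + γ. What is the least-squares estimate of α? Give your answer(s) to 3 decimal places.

MᵀM·[α, β, γ]ᵀ = Mᵀq reads: 10755·α + 1221·β + 159·γ = -22288;  1221·α + 159·β + 15·γ = -2534;  159·α + 15·β + 5·γ = -332.
(Σr^2·r^2 = 10755, Σr^2·r = 1221, Σr^2 = 159, Σr·r = 159, Σr = 15, Σ1 = 5, Σr^2·q = -22288, Σr·q = -2534, Σq = -332.)
Solving the 3×3 system (Gaussian elimination) gives α = -80414/40053, β = -15557/40053, γ = -18561/13351.

α = -2.008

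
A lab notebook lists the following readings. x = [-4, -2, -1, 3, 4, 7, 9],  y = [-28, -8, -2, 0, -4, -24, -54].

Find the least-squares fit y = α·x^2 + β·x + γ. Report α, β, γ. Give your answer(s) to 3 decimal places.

Sums needed: Σx^2·x^2 = 9572, Σx^2·x = 1090, Σx^2 = 176, Σx·x = 176, Σx = 16, Σ1 = 7.
For Mᵀy: Σx^2·y = -6096, Σx·y = -540, Σy = -120.
So MᵀM·[α, β, γ]ᵀ = Mᵀy: [[9572, 1090, 176]; [1090, 176, 16]; [176, 16, 7]]·[α, β, γ]ᵀ = [-6096, -540, -120]ᵀ.
Inverting the 3×3 Gram matrix, [α, β, γ]ᵀ = [-143818/142723, 437372/142723, 169608/142723]ᵀ.

α = -1.008, β = 3.064, γ = 1.188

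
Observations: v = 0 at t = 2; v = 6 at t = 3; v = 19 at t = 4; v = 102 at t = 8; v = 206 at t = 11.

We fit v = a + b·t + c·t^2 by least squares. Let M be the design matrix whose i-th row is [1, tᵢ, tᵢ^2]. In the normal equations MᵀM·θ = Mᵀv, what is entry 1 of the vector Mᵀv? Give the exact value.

Entry 1 ↔ basis 1, so (Mᵀv)_{1} = Σᵢ vᵢ = (1)·(0) + (1)·(6) + (1)·(19) + (1)·(102) + (1)·(206) = 333.

333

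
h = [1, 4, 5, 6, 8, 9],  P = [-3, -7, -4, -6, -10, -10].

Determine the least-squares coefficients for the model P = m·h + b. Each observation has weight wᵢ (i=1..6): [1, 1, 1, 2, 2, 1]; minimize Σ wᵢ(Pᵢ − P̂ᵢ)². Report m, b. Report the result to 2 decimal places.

AᵀWA·[m, b]ᵀ = AᵀWP reads: 323·m + 47·b = -373;  47·m + 8·b = -56.
(Σwᵢ·h·h = 323, Σwᵢ·h = 47, Σwᵢ·1 = 8, Σwᵢ·h·P = -373, Σwᵢ·P = -56.)
det = 323·8 − 47² = 375.
m = ((-373)·8 − 47·(-56))/375 = -352/375; b = (323·(-56) − 47·(-373))/375 = -557/375.

m = -0.94, b = -1.49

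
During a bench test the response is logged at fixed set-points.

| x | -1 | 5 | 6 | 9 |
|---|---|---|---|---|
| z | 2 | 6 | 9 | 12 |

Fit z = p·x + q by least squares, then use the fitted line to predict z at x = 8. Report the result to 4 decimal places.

The normal system MᵀM·[p, q]ᵀ = Mᵀz is [[143, 19]; [19, 4]]·[p, q]ᵀ = [190, 29]ᵀ.
det = 143·4 − 19² = 211.
p = (190·4 − 19·29)/211 = 209/211; q = (143·29 − 19·190)/211 = 537/211.
At x = 8: ẑ = (209/211)·(8) + (537/211)·(1) = 2209/211.

ẑ = 10.4692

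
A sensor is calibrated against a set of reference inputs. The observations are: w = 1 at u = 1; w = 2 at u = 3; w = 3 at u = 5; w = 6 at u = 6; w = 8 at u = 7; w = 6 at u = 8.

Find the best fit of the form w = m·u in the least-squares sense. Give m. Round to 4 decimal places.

m = 0.8804

Compute the Gram sums: Σu·u = 184.
Moment sums: Σu·w = 162.
m = 162/184 = 0.880435.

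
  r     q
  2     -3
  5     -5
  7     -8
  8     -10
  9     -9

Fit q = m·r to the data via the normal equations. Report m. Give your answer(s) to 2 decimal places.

m = -1.11

With design matrix X, XᵀX = [[223]] and Xᵀq = [-248]ᵀ.
Hence m = -248 / 223 ≈ -1.11211.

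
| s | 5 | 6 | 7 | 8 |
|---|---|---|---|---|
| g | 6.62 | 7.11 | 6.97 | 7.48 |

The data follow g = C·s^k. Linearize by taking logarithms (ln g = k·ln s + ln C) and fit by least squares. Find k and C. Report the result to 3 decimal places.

k = 0.221, C = 4.669

With ln gᵢ as the transformed response and ln sᵢ as the regressor:
XᵀX = [[13.9113, 7.4265]; [7.4265, 4]], rhs = [14.5191, 7.8054]ᵀ  (here Σln s = 7.4265, Σ(ln s)² = 13.9113, Σln g = 7.8054, Σln s·ln g = 14.5191).
Slope k = (n·Σln s·ln g − Σln s·Σln g)/(n·Σ(ln s)² − (Σln s)²) = (4·14.5191 − 7.4265·7.8054)/0.4917 = 0.22110; ln C = (Σln g − k·Σln s)/n = 1.54086, so C = exp(1.54086) = 4.66860.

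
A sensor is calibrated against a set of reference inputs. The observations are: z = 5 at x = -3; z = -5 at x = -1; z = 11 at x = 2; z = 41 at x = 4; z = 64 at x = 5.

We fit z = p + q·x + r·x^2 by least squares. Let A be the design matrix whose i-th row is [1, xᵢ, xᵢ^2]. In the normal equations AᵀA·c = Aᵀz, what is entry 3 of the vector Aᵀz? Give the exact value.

Entry 3 ↔ basis x^2, so (Aᵀz)_{3} = Σᵢ (x^2)·zᵢ = (9)·(5) + (1)·(-5) + (4)·(11) + (16)·(41) + (25)·(64) = 2340.

2340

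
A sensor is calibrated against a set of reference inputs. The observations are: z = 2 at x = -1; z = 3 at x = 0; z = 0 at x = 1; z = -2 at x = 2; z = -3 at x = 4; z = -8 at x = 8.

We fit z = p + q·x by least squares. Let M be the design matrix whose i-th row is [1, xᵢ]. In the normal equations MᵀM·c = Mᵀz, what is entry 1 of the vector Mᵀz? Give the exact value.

Entry 1 ↔ basis 1, so (Mᵀz)_{1} = Σᵢ zᵢ = (1)·(2) + (1)·(3) + (1)·(0) + (1)·(-2) + (1)·(-3) + (1)·(-8) = -8.

-8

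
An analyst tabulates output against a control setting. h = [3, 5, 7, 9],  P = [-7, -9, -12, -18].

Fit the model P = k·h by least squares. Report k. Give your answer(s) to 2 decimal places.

Compute the Gram sums: Σh·h = 164.
Right-hand side: Σh·P = -312.
Normal equations: [[164]]·[k]ᵀ = [-312]ᵀ.
k = (-312)/164 = -1.90244.

k = -1.90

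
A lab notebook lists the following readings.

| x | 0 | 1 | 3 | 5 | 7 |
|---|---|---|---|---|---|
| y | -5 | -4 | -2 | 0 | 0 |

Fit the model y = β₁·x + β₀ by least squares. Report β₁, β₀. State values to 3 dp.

Normal-equation sums: Σx·x = 84, Σx = 16, Σ1 = 5.
For Mᵀy: Σx·y = -10, Σy = -11.
MᵀM·[β₁, β₀]ᵀ = Mᵀy becomes [[84, 16]; [16, 5]]·[β₁, β₀]ᵀ = [-10, -11]ᵀ.
det = 84·5 − 16² = 164.
β₁ = ((-10)·5 − 16·(-11))/164 = 63/82; β₀ = (84·(-11) − 16·(-10))/164 = -191/41.

β₁ = 0.768, β₀ = -4.659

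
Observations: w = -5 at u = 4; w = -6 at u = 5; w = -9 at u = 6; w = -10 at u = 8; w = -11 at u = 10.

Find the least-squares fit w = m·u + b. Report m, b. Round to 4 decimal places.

m = -1.0086, b = -1.5431

Sums needed: Σu·u = 241, Σu = 33, Σ1 = 5.
For Aᵀw: Σu·w = -294, Σw = -41.
AᵀA·[m, b]ᵀ = Aᵀw becomes [[241, 33]; [33, 5]]·[m, b]ᵀ = [-294, -41]ᵀ.
Eliminating b: 5·(row 1) − 33·(row 2) gives 116·m = 5·(-294) − 33·(-41) = -117, so m = -117/116.
Then b = ((-41) − 33·(-117/116))/5 = -179/116.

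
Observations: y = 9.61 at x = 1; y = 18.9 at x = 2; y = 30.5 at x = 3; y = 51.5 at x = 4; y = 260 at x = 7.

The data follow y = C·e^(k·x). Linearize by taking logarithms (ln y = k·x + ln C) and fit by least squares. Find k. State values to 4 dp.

k = 0.5411

Let Y = ln y. Fitting Y = k·x + ln C by least squares:
Sums: Σx = 17.0000, Σ(x)² = 79.0000, Σln y = 18.1220, Σx·ln y = 73.0854.
Normal system: [[79.0000, 17.0000]; [17.0000, 5]]·[k, ln C]ᵀ = [73.0854, 18.1220]ᵀ.
Δ = 79.0000·5 − (17.0000)² = 106.0000; k = (73.0854·5 − 17.0000·18.1220)/106.0000 = 0.54107, ln C = (79.0000·18.1220 − 17.0000·73.0854)/106.0000 = 1.78474.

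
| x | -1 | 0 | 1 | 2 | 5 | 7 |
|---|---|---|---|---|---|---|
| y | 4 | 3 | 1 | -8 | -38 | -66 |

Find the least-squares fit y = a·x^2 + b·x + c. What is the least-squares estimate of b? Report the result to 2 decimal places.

Sums needed: Σx^2·x^2 = 3044, Σx^2·x = 476, Σx^2 = 80, Σx·x = 80, Σx = 14, Σ1 = 6.
And Σx^2·y = -4211, Σx·y = -671, Σy = -104.
Solving the 3×3 system (Gaussian elimination) gives a = -4877/4940, b = -3723/1235, c = 3537/1235.

b = -3.01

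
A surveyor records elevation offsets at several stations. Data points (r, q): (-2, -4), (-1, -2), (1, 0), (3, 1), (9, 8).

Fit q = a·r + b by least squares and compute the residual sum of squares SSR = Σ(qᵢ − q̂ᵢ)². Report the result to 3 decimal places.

Compute the Gram sums: Σr·r = 96, Σr = 10, Σ1 = 5.
And Σr·q = 85, Σq = 3.
Normal equations: [[96, 10]; [10, 5]]·[a, b]ᵀ = [85, 3]ᵀ.
det = 96·5 − 10² = 380.
a = (85·5 − 10·3)/380 = 79/76; b = (96·3 − 10·85)/380 = -281/190.
Residuals: -42/95, 197/380, 167/380, -243/380, 47/380; SSR = 411/380.

SSR = 1.082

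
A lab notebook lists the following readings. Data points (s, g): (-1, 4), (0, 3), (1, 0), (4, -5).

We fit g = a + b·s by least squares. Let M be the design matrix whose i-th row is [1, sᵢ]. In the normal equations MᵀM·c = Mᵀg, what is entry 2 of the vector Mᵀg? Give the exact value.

Entry 2 ↔ basis s, so (Mᵀg)_{2} = Σᵢ (s)·gᵢ = (-1)·(4) + (0)·(3) + (1)·(0) + (4)·(-5) = -24.

-24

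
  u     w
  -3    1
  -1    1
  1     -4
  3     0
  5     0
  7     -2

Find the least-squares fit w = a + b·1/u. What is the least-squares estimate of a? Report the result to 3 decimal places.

a = -0.531

Entries of AᵀA: Σ1 = 6, Σ1/u = 12/35, Σ1/u·1/u = 25166/11025.
Moment sums: Σw = -4, Σ1/u·w = -118/21.
Δ = 6·(25166/11025) − (12/35)² = 1996/147.
a = ((-4)·(25166/11025) − (12/35)·(-118/21))/(1996/147) = -19856/37425; b = (6·(-118/21) − (12/35)·(-4))/(1996/147) = -5943/2495.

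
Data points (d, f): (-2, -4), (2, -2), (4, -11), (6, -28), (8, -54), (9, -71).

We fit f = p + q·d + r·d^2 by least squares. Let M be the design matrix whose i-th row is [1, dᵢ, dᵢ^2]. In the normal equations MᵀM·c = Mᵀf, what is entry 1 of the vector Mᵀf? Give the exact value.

Entry 1 ↔ basis 1, so (Mᵀf)_{1} = Σᵢ fᵢ = (1)·(-4) + (1)·(-2) + (1)·(-11) + (1)·(-28) + (1)·(-54) + (1)·(-71) = -170.

-170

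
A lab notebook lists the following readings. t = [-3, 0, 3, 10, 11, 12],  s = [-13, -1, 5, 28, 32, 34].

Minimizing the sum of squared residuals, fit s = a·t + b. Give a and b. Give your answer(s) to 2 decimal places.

a = 3.11, b = -2.93

AᵀA·[a, b]ᵀ = Aᵀs reads: 383·a + 33·b = 1094;  33·a + 6·b = 85.
(Σt·t = 383, Σt = 33, Σ1 = 6, Σt·s = 1094, Σs = 85.)
Eliminating b: 6·(row 1) − 33·(row 2) gives 1209·a = 6·1094 − 33·85 = 3759, so a = 1253/403.
Then b = (85 − 33·(1253/403))/6 = -3547/1209.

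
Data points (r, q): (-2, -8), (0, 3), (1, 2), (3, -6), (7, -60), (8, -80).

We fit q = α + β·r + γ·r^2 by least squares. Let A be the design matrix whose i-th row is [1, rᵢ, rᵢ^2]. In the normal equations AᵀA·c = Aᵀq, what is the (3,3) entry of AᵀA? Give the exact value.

Row 3 ↔ basis r^2, column 3 ↔ basis r^2, so (AᵀA)_{3,3} = Σᵢ (r^2)·(r^2) = (4)·(4) + (0)·(0) + (1)·(1) + (9)·(9) + (49)·(49) + (64)·(64) = 6595.

6595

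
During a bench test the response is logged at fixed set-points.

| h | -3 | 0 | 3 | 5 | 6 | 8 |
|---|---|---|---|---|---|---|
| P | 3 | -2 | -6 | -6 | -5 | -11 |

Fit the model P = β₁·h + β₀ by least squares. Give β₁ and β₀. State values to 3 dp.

XᵀX·[β₁, β₀]ᵀ = XᵀP reads: 143·β₁ + 19·β₀ = -175;  19·β₁ + 6·β₀ = -27.
Eliminating β₀: 6·(row 1) − 19·(row 2) gives 497·β₁ = 6·(-175) − 19·(-27) = -537, so β₁ = -537/497.
Then β₀ = ((-27) − 19·(-537/497))/6 = -536/497.

β₁ = -1.080, β₀ = -1.078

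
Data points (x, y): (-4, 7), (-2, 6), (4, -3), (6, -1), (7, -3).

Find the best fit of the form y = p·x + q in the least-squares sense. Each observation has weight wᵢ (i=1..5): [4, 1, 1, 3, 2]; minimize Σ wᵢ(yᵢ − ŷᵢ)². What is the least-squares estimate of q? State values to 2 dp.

From the data, Σwᵢ·x·x = 290, Σwᵢ·x = 18, Σwᵢ·1 = 11.
Moment sums: Σwᵢ·x·y = -196, Σwᵢ·y = 22.
Normal equations: [[290, 18]; [18, 11]]·[p, q]ᵀ = [-196, 22]ᵀ.
Δ = 290·11 − 18² = 2866.
p = ((-196)·11 − 18·22)/2866 = -1276/1433; q = (290·22 − 18·(-196))/2866 = 4954/1433.

q = 3.46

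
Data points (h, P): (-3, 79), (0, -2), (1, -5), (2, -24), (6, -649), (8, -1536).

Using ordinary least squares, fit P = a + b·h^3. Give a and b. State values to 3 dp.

a = -1.515, b = -2.997

Entries of XᵀX: Σ1 = 6, Σh^3 = 710, Σh^3·h^3 = 309594.
For XᵀP: ΣP = -2137, Σh^3·P = -928946.
Δ = 6·309594 − 710² = 1353464.
a = ((-2137)·309594 − 710·(-928946))/1353464 = -1025359/676732; b = (6·(-928946) − 710·(-2137))/1353464 = -2028203/676732.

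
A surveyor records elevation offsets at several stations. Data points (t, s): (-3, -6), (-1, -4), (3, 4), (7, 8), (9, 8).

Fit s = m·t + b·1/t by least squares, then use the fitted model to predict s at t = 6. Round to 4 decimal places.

The normal system AᵀA·[m, b]ᵀ = Aᵀs is [[149, 5]; [5, 4981/3969]]·[m, b]ᵀ = [162, 590/63]ᵀ.
Determinant 149·(4981/3969) − 5² = 642944/3969.
m = (162·(4981/3969) − 5·(590/63))/(642944/3969) = 38817/40184; b = (149·(590/63) − 5·162)/(642944/3969) = 145215/40184.
At t = 6: ŝ = (38817/40184)·(6) + (145215/40184)·(1/6) = 514209/80368.

ŝ = 6.3982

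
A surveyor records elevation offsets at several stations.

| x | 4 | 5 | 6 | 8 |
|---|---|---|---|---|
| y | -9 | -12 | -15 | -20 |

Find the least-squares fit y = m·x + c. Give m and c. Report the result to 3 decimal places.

m = -2.743, c = 1.771

The normal system MᵀM·[m, c]ᵀ = Mᵀy is [[141, 23]; [23, 4]]·[m, c]ᵀ = [-346, -56]ᵀ.
det = 141·4 − 23² = 35.
m = ((-346)·4 − 23·(-56))/35 = -96/35; c = (141·(-56) − 23·(-346))/35 = 62/35.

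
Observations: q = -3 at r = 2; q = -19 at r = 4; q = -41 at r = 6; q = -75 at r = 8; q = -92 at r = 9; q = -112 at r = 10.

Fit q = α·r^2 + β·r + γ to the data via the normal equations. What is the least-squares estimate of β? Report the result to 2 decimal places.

β = -2.13

Forming AᵀA = [[22225, 2529, 301]; [2529, 301, 39]; [301, 39, 6]] and Aᵀq = [-25244, -2876, -342]ᵀ gives AᵀA·[α, β, γ]ᵀ = Aᵀq.
Row-reducing yields α = -3087/3202, β = -34063/16010, γ = 41581/8005.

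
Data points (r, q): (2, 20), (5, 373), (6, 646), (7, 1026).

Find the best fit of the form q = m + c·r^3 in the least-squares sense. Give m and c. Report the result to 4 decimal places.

Forming AᵀA = [[4, 692]; [692, 179994]] and Aᵀq = [2065, 538239]ᵀ gives AᵀA·[m, c]ᵀ = Aᵀq.
Determinant 4·179994 − 692² = 241112.
m = (2065·179994 − 692·538239)/241112 = -386889/120556; c = (4·538239 − 692·2065)/241112 = 90497/30139.

m = -3.2092, c = 3.0027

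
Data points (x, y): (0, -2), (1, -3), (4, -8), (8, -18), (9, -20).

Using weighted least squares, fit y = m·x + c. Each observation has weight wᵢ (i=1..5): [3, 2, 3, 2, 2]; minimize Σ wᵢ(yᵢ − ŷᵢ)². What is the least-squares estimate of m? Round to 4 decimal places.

m = -2.0405

With design matrix M, MᵀWM = [[340, 48]; [48, 12]] and MᵀWy = [-750, -112]ᵀ.
Eliminating c: 12·(row 1) − 48·(row 2) gives 1776·m = 12·(-750) − 48·(-112) = -3624, so m = -151/74.
Then c = ((-112) − 48·(-151/74))/12 = -130/111.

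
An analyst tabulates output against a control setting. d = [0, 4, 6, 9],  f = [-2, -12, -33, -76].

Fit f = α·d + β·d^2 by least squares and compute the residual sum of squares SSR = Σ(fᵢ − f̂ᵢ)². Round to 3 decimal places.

SSR = 5.987

Sums needed: Σd·d = 133, Σd·d^2 = 1009, Σd^2·d^2 = 8113.
Moment sums: Σd·f = -930, Σd^2·f = -7536.
Determinant 133·8113 − 1009² = 60948.
α = ((-930)·8113 − 1009·(-7536))/60948 = 3263/3386; β = (133·(-7536) − 1009·(-930))/60948 = -3551/3386.
Residuals: -2, 1566/1693, -1740/1693, 464/1693; SSR = 10136/1693.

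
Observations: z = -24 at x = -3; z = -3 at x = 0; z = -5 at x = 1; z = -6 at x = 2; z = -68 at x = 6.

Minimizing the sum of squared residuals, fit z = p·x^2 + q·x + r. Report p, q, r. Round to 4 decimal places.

Compute the Gram sums: Σx^2·x^2 = 1394, Σx^2·x = 198, Σx^2 = 50, Σx·x = 50, Σx = 6, Σ1 = 5.
Moment sums: Σx^2·z = -2693, Σx·z = -353, Σz = -106.
Solving the 3×3 system (Gaussian elimination) gives p = -48415/24024, q = 9787/8008, r = -7549/3003.

p = -2.0153, q = 1.2222, r = -2.5138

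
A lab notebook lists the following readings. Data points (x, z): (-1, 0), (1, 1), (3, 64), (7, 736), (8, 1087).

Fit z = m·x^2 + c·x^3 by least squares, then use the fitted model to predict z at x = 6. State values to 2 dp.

ẑ = 469.52

From the data, Σx^2·x^2 = 6580, Σx^2·x^3 = 49818, Σx^3·x^3 = 380524.
And Σx^2·z = 106209, Σx^3·z = 810721.
So AᵀA·[m, c]ᵀ = Aᵀz: [[6580, 49818]; [49818, 380524]]·[m, c]ᵀ = [106209, 810721]ᵀ.
Determinant 6580·380524 − 49818² = 22014796.
m = (106209·380524 − 49818·810721)/22014796 = 13287369/11007398; c = (6580·810721 − 49818·106209)/22014796 = 21712109/11007398.
At x = 6: ẑ = (13287369/11007398)·(36) + (21712109/11007398)·(216) = 2584080414/5503699.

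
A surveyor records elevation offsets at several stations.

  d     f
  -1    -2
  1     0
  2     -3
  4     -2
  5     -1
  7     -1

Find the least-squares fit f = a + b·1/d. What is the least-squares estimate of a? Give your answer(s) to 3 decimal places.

a = -1.609

Entries of XᵀX: Σ1 = 6, Σ1/d = 153/140, Σ1/d·1/d = 46509/19600.
And Σf = -9, Σ1/d·f = -12/35.
Determinant 6·(46509/19600) − (153/140)² = 51129/3920.
a = ((-9)·(46509/19600) − (153/140)·(-12/35))/(51129/3920) = -45693/28405; b = (6·(-12/35) − (153/140)·(-9))/(51129/3920) = 3388/5681.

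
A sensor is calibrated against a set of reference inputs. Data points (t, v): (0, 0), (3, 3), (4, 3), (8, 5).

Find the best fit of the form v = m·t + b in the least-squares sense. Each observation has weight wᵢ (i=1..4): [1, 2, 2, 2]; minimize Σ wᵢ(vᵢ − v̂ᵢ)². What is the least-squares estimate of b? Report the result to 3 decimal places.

With design matrix X, XᵀWX = [[178, 30]; [30, 7]] and XᵀWv = [122, 22]ᵀ.
Δ = 178·7 − 30² = 346.
m = (122·7 − 30·22)/346 = 97/173; b = (178·22 − 30·122)/346 = 128/173.

b = 0.740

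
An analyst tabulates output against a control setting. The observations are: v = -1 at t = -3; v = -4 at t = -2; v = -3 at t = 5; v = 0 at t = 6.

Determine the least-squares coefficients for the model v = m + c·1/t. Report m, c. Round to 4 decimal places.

Setting ∂/∂m … = 0 gives: 4·m + (-7/15)·c = -8;  (-7/15)·m + (193/450)·c = 26/15.
Eliminating c: (193/450)·(row 1) − (-7/15)·(row 2) gives (337/225)·m = (193/450)·(-8) − (-7/15)·(26/15) = -118/45, so m = -590/337.
Then c = ((26/15) − (-7/15)·(-590/337))/(193/450) = 720/337.

m = -1.7507, c = 2.1365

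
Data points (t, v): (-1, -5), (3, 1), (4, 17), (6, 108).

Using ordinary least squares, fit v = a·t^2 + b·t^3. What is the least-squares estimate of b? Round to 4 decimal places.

b = 0.9718

From the data, Σt^2·t^2 = 1634, Σt^2·t^3 = 9042, Σt^3·t^3 = 51482.
Moment sums: Σt^2·v = 4164, Σt^3·v = 24448.
XᵀX·[a, b]ᵀ = Xᵀv becomes [[1634, 9042]; [9042, 51482]]·[a, b]ᵀ = [4164, 24448]ᵀ.
Δ = 1634·51482 − 9042² = 2363824.
a = (4164·51482 − 9042·24448)/2363824 = -835971/295478; b = (1634·24448 − 9042·4164)/2363824 = 287143/295478.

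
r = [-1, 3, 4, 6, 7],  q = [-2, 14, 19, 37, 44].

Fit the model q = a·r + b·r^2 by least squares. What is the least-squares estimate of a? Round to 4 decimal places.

a = 3.0455

The normal system MᵀM·[a, b]ᵀ = Mᵀq is [[111, 649]; [649, 4035]]·[a, b]ᵀ = [650, 3916]ᵀ.
Determinant 111·4035 − 649² = 26684.
a = (650·4035 − 649·3916)/26684 = 40633/13342; b = (111·3916 − 649·650)/26684 = 6413/13342.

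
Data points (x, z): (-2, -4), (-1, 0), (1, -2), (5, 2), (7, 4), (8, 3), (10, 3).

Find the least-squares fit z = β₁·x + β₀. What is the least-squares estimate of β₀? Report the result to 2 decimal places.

β₀ = -1.39

Compute the Gram sums: Σx·x = 244, Σx = 28, Σ1 = 7.
Right-hand side: Σx·z = 98, Σz = 6.
So MᵀM·[β₁, β₀]ᵀ = Mᵀz: [[244, 28]; [28, 7]]·[β₁, β₀]ᵀ = [98, 6]ᵀ.
Eliminating β₀: 7·(row 1) − 28·(row 2) gives 924·β₁ = 7·98 − 28·6 = 518, so β₁ = 37/66.
Then β₀ = (6 − 28·(37/66))/7 = -320/231.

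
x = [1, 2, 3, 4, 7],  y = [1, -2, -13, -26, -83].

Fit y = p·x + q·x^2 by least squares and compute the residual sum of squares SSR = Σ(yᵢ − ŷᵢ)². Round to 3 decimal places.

Entries of AᵀA: Σx·x = 79, Σx·x^2 = 443, Σx^2·x^2 = 2755.
For Aᵀy: Σx·y = -727, Σx^2·y = -4607.
So AᵀA·[p, q]ᵀ = Aᵀy: [[79, 443]; [443, 2755]]·[p, q]ᵀ = [-727, -4607]ᵀ.
Determinant 79·2755 − 443² = 21396.
p = ((-727)·2755 − 443·(-4607))/21396 = 3168/1783; q = (79·(-4607) − 443·(-727))/21396 = -3491/1783.
Residuals: 2106/1783, 4062/1783, -1264/1783, -3174/1783, 894/1783; SSR = 18736/1783.

SSR = 10.508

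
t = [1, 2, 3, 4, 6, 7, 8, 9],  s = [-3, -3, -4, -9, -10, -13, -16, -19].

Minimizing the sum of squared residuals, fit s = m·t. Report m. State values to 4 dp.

m = -1.9500

The normal system AᵀA·[m]ᵀ = Aᵀs is [[260]]·[m]ᵀ = [-507]ᵀ.
Hence m = -507 / 260 ≈ -1.95.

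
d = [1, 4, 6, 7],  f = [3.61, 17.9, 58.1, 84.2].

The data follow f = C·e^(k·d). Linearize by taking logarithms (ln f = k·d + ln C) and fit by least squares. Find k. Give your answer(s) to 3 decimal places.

k = 0.535

With ln fᵢ as the transformed response and dᵢ as the regressor:
XᵀX = [[102.0000, 18.0000]; [18.0000, 4]], rhs = [68.2283, 12.6639]ᵀ  (here Σd = 18.0000, Σ(d)² = 102.0000, Σln f = 12.6639, Σd·ln f = 68.2283).
Δ = 102.0000·4 − (18.0000)² = 84.0000; k = (68.2283·4 − 18.0000·12.6639)/84.0000 = 0.53528, ln C = (102.0000·12.6639 − 18.0000·68.2283)/84.0000 = 0.75721.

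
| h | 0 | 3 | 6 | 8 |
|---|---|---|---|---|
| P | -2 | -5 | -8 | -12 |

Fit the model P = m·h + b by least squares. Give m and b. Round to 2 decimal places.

m = -1.20, b = -1.63

Normal-equation sums: Σh·h = 109, Σh = 17, Σ1 = 4.
And Σh·P = -159, ΣP = -27.
Eliminating b: 4·(row 1) − 17·(row 2) gives 147·m = 4·(-159) − 17·(-27) = -177, so m = -59/49.
Then b = ((-27) − 17·(-59/49))/4 = -80/49.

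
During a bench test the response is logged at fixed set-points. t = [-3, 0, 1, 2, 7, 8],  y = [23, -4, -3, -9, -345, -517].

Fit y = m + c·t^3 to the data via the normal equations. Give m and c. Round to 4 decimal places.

m = -2.6632, c = -1.0024

Sums needed: Σ1 = 6, Σt^3 = 837, Σt^3·t^3 = 380587.
And Σy = -855, Σt^3·y = -383735.
So MᵀM·[m, c]ᵀ = Mᵀy: [[6, 837]; [837, 380587]]·[m, c]ᵀ = [-855, -383735]ᵀ.
Eliminating c: 380587·(row 1) − 837·(row 2) gives 1582953·m = 380587·(-855) − 837·(-383735) = -4215690, so m = -45330/17021.
Then c = ((-383735) − 837·(-45330/17021))/380587 = -528925/527651.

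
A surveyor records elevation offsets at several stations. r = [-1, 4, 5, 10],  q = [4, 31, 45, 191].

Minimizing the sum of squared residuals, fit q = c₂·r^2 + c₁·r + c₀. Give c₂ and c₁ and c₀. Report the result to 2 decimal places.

Normal-equation sums: Σr^2·r^2 = 10882, Σr^2·r = 1188, Σr^2 = 142, Σr·r = 142, Σr = 18, Σ1 = 4.
For Aᵀq: Σr^2·q = 20725, Σr·q = 2255, Σq = 271.
So AᵀA·[c₂, c₁, c₀]ᵀ = Aᵀq: [[10882, 1188, 142]; [1188, 142, 18]; [142, 18, 4]]·[c₂, c₁, c₀]ᵀ = [20725, 2255, 271]ᵀ.
Row-reducing yields c₂ = 119/60, c₁ = -1067/1220, c₀ = 935/732.

c₂ = 1.98, c₁ = -0.87, c₀ = 1.28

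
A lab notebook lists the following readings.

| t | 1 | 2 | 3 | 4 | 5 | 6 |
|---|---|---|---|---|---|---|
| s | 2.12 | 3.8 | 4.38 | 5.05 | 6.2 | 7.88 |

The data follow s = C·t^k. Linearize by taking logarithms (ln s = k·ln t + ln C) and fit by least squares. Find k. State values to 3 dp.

k = 0.674

Taking logs, ln s = k·ln t + ln C, so regress ln s on ln t.
AᵀA = [[9.4099, 6.5793]; [6.5793, 6]], rhs = [11.4283, 9.0717]ᵀ  (here Σln t = 6.5793, Σ(ln t)² = 9.4099, Σln s = 9.0717, Σln t·ln s = 11.4283).
Slope k = (n·Σln t·ln s − Σln t·Σln s)/(n·Σ(ln t)² − (Σln t)²) = (6·11.4283 − 6.5793·9.0717)/13.1729 = 0.67445; ln C = (Σln s − k·Σln t)/n = 0.77239.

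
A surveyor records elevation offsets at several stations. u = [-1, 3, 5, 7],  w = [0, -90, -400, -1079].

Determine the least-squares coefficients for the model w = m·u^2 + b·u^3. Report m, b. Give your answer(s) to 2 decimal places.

MᵀM·[m, b]ᵀ = Mᵀw reads: 3108·m + 20174·b = -63681;  20174·m + 134004·b = -422527.
(Σu^2·u^2 = 3108, Σu^2·u^3 = 20174, Σu^3·u^3 = 134004, Σu^2·w = -63681, Σu^3·w = -422527.)
Δ = 3108·134004 − 20174² = 9494156.
m = ((-63681)·134004 − 20174·(-422527))/9494156 = -4724513/4747078; b = (3108·(-422527) − 20174·(-63681))/9494156 = -2036673/678154.

m = -1.00, b = -3.00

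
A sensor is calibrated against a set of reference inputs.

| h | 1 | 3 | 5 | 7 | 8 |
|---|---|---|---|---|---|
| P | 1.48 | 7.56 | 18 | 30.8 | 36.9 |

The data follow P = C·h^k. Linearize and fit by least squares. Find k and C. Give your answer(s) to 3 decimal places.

k = 1.559, C = 1.446

Let Y = ln P. Fitting Y = k·ln h + ln C by least squares:
AᵀA = [[11.9079, 6.7334]; [6.7334, 5]], rhs = [21.0469, 12.3410]ᵀ  (here Σln h = 6.7334, Σ(ln h)² = 11.9079, Σln P = 12.3410, Σln h·ln P = 21.0469).
Solving (det = 14.2007): k = 1.55891, ln C = 0.36885, so C = exp(0.36885) = 1.44607.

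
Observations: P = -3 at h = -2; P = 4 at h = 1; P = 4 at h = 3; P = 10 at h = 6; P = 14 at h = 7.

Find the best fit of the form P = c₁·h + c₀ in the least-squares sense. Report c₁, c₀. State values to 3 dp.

Entries of AᵀA: Σh·h = 99, Σh = 15, Σ1 = 5.
And Σh·P = 180, ΣP = 29.
Normal equations: [[99, 15]; [15, 5]]·[c₁, c₀]ᵀ = [180, 29]ᵀ.
det = 99·5 − 15² = 270.
c₁ = (180·5 − 15·29)/270 = 31/18; c₀ = (99·29 − 15·180)/270 = 19/30.

c₁ = 1.722, c₀ = 0.633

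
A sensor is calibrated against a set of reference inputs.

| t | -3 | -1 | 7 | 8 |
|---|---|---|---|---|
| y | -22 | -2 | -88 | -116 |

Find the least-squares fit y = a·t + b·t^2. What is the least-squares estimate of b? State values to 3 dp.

b = -1.975

Forming AᵀA = [[123, 827]; [827, 6579]] and Aᵀy = [-1476, -11936]ᵀ gives AᵀA·[a, b]ᵀ = Aᵀy.
Eliminating b: 6579·(row 1) − 827·(row 2) gives 125288·a = 6579·(-1476) − 827·(-11936) = 160468, so a = 40117/31322.
Then b = ((-11936) − 827·(40117/31322))/6579 = -61869/31322.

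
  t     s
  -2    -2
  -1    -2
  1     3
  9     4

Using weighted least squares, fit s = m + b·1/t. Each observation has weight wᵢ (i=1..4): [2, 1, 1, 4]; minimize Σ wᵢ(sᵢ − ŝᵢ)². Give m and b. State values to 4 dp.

m = 1.8927, b = 3.8556

Compute the Gram sums: Σwᵢ·1 = 8, Σwᵢ·1/t = -5/9, Σwᵢ·1/t·1/t = 413/162.
For AᵀWs: Σwᵢ·s = 13, Σwᵢ·1/t·s = 79/9.
AᵀWA·[m, b]ᵀ = AᵀWs becomes [[8, -5/9]; [-5/9, 413/162]]·[m, b]ᵀ = [13, 79/9]ᵀ.
Determinant 8·(413/162) − (-5/9)² = 1627/81.
m = (13·(413/162) − (-5/9)·(79/9))/(1627/81) = 6159/3254; b = (8·(79/9) − (-5/9)·13)/(1627/81) = 6273/1627.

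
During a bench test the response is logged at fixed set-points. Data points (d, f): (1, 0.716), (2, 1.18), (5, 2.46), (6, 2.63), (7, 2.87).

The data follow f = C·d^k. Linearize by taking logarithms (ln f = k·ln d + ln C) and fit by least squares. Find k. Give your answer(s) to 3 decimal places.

k = 0.730

Taking logs, ln f = k·ln d + ln C, so regress ln f on ln d.
Σln d = 6.0403, Σ(ln d)² = 10.0677, Σln f = 2.7529, Σln d·ln f = 5.3477.
Equations: 10.0677·k + 6.0403·ln C = 5.3477;  6.0403·k + 5·ln C = 2.7529.
Δ = 10.0677·5 − (6.0403)² = 13.8539; k = (5.3477·5 − 6.0403·2.7529)/13.8539 = 0.72977, ln C = (10.0677·2.7529 − 6.0403·5.3477)/13.8539 = -0.33102.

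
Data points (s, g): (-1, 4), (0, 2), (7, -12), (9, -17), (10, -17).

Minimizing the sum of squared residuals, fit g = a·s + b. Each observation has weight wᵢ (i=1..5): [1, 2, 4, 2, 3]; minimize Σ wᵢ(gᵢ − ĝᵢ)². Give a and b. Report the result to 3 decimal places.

MᵀWM·[a, b]ᵀ = MᵀWg reads: 659·a + 75·b = -1156;  75·a + 12·b = -125.
Determinant 659·12 − 75² = 2283.
a = ((-1156)·12 − 75·(-125))/2283 = -1499/761; b = (659·(-125) − 75·(-1156))/2283 = 4325/2283.

a = -1.970, b = 1.894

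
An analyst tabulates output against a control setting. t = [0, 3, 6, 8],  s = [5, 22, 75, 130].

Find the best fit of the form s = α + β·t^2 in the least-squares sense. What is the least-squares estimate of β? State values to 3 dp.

Sums needed: Σ1 = 4, Σt^2 = 109, Σt^2·t^2 = 5473.
For Aᵀs: Σs = 232, Σt^2·s = 11218.
AᵀA·[α, β]ᵀ = Aᵀs becomes [[4, 109]; [109, 5473]]·[α, β]ᵀ = [232, 11218]ᵀ.
Δ = 4·5473 − 109² = 10011.
α = (232·5473 − 109·11218)/10011 = 15658/3337; β = (4·11218 − 109·232)/10011 = 6528/3337.

β = 1.956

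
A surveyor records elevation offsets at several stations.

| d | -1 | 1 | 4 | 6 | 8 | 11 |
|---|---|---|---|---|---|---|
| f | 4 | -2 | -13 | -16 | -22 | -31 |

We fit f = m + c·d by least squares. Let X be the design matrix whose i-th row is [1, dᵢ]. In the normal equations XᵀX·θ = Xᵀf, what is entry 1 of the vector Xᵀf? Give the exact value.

Entry 1 ↔ basis 1, so (Xᵀf)_{1} = Σᵢ fᵢ = (1)·(4) + (1)·(-2) + (1)·(-13) + (1)·(-16) + (1)·(-22) + (1)·(-31) = -80.

-80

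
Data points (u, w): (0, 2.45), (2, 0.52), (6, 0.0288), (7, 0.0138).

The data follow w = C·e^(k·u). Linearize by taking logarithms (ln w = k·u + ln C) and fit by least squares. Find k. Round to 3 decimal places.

Linearized form: ln w = k·u + ln C. From the 4 transformed points,
Σu = 15.0000, Σ(u)² = 89.0000, Σln w = -7.5883, Σu·ln w = -52.5737.
Equations: 89.0000·k + 15.0000·ln C = -52.5737;  15.0000·k + 4·ln C = -7.5883.
Δ = 89.0000·4 − (15.0000)² = 131.0000; k = (-52.5737·4 − 15.0000·-7.5883)/131.0000 = -0.73642, ln C = (89.0000·-7.5883 − 15.0000·-52.5737)/131.0000 = 0.86448.

k = -0.736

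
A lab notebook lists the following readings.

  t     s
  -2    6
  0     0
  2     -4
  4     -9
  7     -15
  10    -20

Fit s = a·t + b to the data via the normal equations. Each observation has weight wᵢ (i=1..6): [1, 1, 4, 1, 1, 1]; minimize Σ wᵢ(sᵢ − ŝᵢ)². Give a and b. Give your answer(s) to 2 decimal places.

Sums needed: Σwᵢ·t·t = 185, Σwᵢ·t = 27, Σwᵢ·1 = 9.
And Σwᵢ·t·s = -385, Σwᵢ·s = -54.
Normal equations: [[185, 27]; [27, 9]]·[a, b]ᵀ = [-385, -54]ᵀ.
Determinant 185·9 − 27² = 936.
a = ((-385)·9 − 27·(-54))/936 = -223/104; b = (185·(-54) − 27·(-385))/936 = 45/104.

a = -2.14, b = 0.43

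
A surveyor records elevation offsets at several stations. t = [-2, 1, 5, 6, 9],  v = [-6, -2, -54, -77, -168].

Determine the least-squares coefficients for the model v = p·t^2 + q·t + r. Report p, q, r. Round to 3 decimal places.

p = -1.975, q = -0.952, r = 0.283

The normal system MᵀM·[p, q, r]ᵀ = Mᵀv is [[8499, 1063, 147]; [1063, 147, 19]; [147, 19, 5]]·[p, q, r]ᵀ = [-17756, -2234, -307]ᵀ.
Inverting the 3×3 Gram matrix, [p, q, r]ᵀ = [-71639/36272, -34519/36272, 5129/18136]ᵀ.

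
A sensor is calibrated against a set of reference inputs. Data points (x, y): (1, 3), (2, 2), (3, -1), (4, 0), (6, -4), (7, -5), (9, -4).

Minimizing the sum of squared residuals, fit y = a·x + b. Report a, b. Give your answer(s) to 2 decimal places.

AᵀA·[a, b]ᵀ = Aᵀy reads: 196·a + 32·b = -91;  32·a + 7·b = -9.
Δ = 196·7 − 32² = 348.
a = ((-91)·7 − 32·(-9))/348 = -349/348; b = (196·(-9) − 32·(-91))/348 = 287/87.

a = -1.00, b = 3.30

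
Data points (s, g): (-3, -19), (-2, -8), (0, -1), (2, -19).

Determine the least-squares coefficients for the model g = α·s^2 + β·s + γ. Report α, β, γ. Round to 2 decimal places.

α = -2.95, β = -2.86, γ = -1.38

Entries of AᵀA: Σs^2·s^2 = 113, Σs^2·s = -27, Σs^2 = 17, Σs·s = 17, Σs = -3, Σ1 = 4.
Moment sums: Σs^2·g = -279, Σs·g = 35, Σg = -47.
Normal equations: [[113, -27, 17]; [-27, 17, -3]; [17, -3, 4]]·[α, β, γ]ᵀ = [-279, 35, -47]ᵀ.
Row-reducing yields α = -2345/796, β = -2279/796, γ = -274/199.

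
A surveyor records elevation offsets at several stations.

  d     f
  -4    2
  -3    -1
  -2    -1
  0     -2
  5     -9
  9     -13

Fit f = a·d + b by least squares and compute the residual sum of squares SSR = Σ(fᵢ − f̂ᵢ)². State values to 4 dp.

SSR = 3.2994

AᵀA·[a, b]ᵀ = Aᵀf reads: 135·a + 5·b = -165;  5·a + 6·b = -24.
Eliminating b: 6·(row 1) − 5·(row 2) gives 785·a = 6·(-165) − 5·(-24) = -870, so a = -174/157.
Then b = ((-24) − 5·(-174/157))/6 = -483/157.
Residuals: 101/157, -196/157, -22/157, 169/157, -60/157, 8/157; SSR = 518/157.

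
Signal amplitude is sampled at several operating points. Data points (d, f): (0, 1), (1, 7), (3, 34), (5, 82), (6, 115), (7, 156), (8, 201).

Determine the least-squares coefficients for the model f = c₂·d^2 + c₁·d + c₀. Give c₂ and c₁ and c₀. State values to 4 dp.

Forming MᵀM = [[8500, 1224, 184]; [1224, 184, 30]; [184, 30, 7]] and Mᵀf = [27011, 3909, 596]ᵀ gives MᵀM·[c₂, c₁, c₀]ᵀ = Mᵀf.
Solving the 3×3 system (Gaussian elimination) gives c₂ = 22715/7852, c₁ = 13467/7852, c₀ = 6873/3926.

c₂ = 2.8929, c₁ = 1.7151, c₀ = 1.7506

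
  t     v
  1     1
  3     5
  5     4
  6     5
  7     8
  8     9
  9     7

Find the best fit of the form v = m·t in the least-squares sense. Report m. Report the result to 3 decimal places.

The normal equations are: 265·m = 257.
m = 257/265 = 0.969811.

m = 0.970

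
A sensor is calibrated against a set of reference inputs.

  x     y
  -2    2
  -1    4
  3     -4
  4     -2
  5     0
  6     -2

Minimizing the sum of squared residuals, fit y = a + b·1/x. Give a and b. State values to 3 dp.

The normal system AᵀA·[a, b]ᵀ = Aᵀy is [[6, -11/20]; [-11/20, 5369/3600]]·[a, b]ᵀ = [-2, -43/6]ᵀ.
Δ = 6·(5369/3600) − (-11/20)² = 415/48.
a = ((-2)·(5369/3600) − (-11/20)·(-43/6))/(415/48) = -24928/31125; b = (6·(-43/6) − (-11/20)·(-2))/(415/48) = -10584/2075.

a = -0.801, b = -5.101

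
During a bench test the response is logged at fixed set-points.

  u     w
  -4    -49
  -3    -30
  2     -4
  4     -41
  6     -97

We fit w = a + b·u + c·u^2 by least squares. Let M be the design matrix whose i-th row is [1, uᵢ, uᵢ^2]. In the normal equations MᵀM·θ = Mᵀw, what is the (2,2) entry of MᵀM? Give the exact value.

Row 2 ↔ basis u, column 2 ↔ basis u, so (MᵀM)_{2,2} = Σᵢ (u)·(u) = (-4)·(-4) + (-3)·(-3) + (2)·(2) + (4)·(4) + (6)·(6) = 81.

81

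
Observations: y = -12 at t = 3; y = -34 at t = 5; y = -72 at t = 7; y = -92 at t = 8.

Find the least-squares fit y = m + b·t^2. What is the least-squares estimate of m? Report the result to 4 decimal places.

m = 1.7143

Forming AᵀA = [[4, 147]; [147, 7203]] and Aᵀy = [-210, -10374]ᵀ gives AᵀA·[m, b]ᵀ = Aᵀy.
Δ = 4·7203 − 147² = 7203.
m = ((-210)·7203 − 147·(-10374))/7203 = 12/7; b = (4·(-10374) − 147·(-210))/7203 = -506/343.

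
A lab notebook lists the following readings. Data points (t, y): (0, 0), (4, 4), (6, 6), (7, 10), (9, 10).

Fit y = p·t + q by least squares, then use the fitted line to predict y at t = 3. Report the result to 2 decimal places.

From the data, Σt·t = 182, Σt = 26, Σ1 = 5.
And Σt·y = 212, Σy = 30.
AᵀA·[p, q]ᵀ = Aᵀy becomes [[182, 26]; [26, 5]]·[p, q]ᵀ = [212, 30]ᵀ.
det = 182·5 − 26² = 234.
p = (212·5 − 26·30)/234 = 140/117; q = (182·30 − 26·212)/234 = -2/9.
At t = 3: ŷ = (140/117)·(3) + (-2/9)·(1) = 394/117.

ŷ = 3.37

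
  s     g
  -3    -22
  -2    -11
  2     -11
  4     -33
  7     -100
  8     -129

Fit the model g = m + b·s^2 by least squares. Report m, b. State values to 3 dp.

m = -3.087, b = -1.969

With design matrix X, XᵀX = [[6, 146]; [146, 6866]] and Xᵀg = [-306, -13970]ᵀ.
Eliminating b: 6866·(row 1) − 146·(row 2) gives 19880·m = 6866·(-306) − 146·(-13970) = -61376, so m = -1096/355.
Then b = ((-13970) − 146·(-1096/355))/6866 = -699/355.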